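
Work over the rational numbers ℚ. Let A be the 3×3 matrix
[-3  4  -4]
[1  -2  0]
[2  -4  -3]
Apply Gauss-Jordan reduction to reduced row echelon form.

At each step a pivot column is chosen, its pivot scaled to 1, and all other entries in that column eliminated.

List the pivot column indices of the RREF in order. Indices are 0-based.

pivot(0,0)=-3: scale R0 → (1, -4/3, 4/3)
  clear (1,0): R1 −= (1)R0 → (0, -2/3, -4/3)
  clear (2,0): R2 −= (2)R0 → (0, -4/3, -17/3)
pivot(1,1)=-2/3: scale R1 → (0, 1, 2)
  clear (0,1): R0 −= (-4/3)R1 → (1, 0, 4)
  clear (2,1): R2 −= (-4/3)R1 → (0, 0, -3)
pivot(2,2)=-3: scale R2 → (0, 0, 1)
  clear (0,2): R0 −= (4)R2 → (1, 0, 0)
  clear (1,2): R1 −= (2)R2 → (0, 1, 0)

pivot columns: 0, 1, 2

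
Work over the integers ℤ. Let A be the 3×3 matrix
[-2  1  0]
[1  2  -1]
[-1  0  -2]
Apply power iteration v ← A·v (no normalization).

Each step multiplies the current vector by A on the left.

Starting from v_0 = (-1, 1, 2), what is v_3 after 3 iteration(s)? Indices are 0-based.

v_0 = (-1, 1, 2).
v_1 = A·v_0 = (3, -1, -3).
v_2 = A·v_1 = (-7, 4, 3).
v_3 = A·v_2 = (18, -2, 1).

v_3 = (18, -2, 1)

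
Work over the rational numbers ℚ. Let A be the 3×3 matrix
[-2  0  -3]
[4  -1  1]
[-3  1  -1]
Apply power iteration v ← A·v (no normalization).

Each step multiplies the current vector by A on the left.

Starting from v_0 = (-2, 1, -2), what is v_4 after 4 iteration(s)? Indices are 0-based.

v_0 = (-2, 1, -2).
v_1 = A·v_0 = (10, -11, 9).
v_2 = A·v_1 = (-47, 60, -50).
v_3 = A·v_2 = (244, -298, 251).
v_4 = A·v_3 = (-1241, 1525, -1281).

v_4 = (-1241, 1525, -1281)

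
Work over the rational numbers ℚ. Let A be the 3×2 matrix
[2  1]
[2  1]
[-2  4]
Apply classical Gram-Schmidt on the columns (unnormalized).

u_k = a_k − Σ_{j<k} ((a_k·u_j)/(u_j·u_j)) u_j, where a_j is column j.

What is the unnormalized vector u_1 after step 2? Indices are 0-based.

u_1 = (5/3, 5/3, 10/3)

Step 1: u_0 = a_0 = (2, 2, -2).
Step 2: u_1 = a_1 − (-1/3)·u_0 = (5/3, 5/3, 10/3).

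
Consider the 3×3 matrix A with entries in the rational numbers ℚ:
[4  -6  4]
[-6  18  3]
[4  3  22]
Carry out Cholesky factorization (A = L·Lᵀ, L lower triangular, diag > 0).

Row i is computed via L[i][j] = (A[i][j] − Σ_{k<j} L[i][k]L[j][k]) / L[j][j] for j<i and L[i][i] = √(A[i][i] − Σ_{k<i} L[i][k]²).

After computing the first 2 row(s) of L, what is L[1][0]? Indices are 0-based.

L[1][0] = -3

Step 1: L[0][0] = √(4) = 2.
  L[1][0] = (-6) / L[0][0] = -3.
Step 2: L[1][1] = √(9) = 3.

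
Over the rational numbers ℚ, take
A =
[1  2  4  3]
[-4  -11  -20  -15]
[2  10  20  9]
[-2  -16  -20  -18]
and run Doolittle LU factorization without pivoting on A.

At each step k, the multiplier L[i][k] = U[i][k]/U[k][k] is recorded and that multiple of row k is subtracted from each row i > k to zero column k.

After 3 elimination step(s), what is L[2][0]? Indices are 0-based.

[col 0] pivot 1
  R1 -= -4*R0 → (0, -3, -4, -3)  (L[1][0] := -4)
  R2 -= 2*R0 → (0, 6, 12, 3)  (L[2][0] := 2)
  R3 -= -2*R0 → (0, -12, -12, -12)  (L[3][0] := -2)
[col 1] pivot -3
  R2 -= -2*R1 → (0, 0, 4, -3)  (L[2][1] := -2)
  R3 -= 4*R1 → (0, 0, 4, 0)  (L[3][1] := 4)
[col 2] pivot 4
  R3 -= 1*R2 → (0, 0, 0, 3)  (L[3][2] := 1)

L[2][0] = 2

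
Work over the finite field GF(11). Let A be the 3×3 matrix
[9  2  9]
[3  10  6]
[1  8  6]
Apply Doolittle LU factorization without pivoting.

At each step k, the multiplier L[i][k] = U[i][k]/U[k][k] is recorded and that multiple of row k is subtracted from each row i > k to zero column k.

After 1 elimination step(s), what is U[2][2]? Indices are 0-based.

U[2][2] = 5

k=0: U[0][0]=9
  eliminate (1,0): mult=4, new row 1: (0, 2, 3); set L[1][0]=4
  eliminate (2,0): mult=5, new row 2: (0, 9, 5); set L[2][0]=5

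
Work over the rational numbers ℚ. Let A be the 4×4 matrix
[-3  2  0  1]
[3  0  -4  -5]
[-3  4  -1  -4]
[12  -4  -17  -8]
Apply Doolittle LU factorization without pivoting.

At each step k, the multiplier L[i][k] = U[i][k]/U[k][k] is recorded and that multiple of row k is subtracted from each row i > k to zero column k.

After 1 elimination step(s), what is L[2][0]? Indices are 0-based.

L[2][0] = 1

k=0: U[0][0]=-3
  eliminate (1,0): mult=-1, new row 1: (0, 2, -4, -4); set L[1][0]=-1
  eliminate (2,0): mult=1, new row 2: (0, 2, -1, -5); set L[2][0]=1
  eliminate (3,0): mult=-4, new row 3: (0, 4, -17, -4); set L[3][0]=-4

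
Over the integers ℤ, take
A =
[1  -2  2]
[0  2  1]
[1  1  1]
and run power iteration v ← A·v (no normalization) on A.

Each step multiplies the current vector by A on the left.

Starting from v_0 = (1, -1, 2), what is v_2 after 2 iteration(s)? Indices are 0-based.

v_0 = (1, -1, 2).
v_1 = A·v_0 = (7, 0, 2).
v_2 = A·v_1 = (11, 2, 9).

v_2 = (11, 2, 9)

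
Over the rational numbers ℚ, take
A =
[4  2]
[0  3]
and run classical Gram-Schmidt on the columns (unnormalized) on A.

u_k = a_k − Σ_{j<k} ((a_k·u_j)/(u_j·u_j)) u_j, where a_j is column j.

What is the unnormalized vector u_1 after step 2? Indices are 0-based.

Step 1: u_0 = a_0 = (4, 0).
Step 2: u_1 = a_1 − (1/2)·u_0 = (0, 3).

u_1 = (0, 3)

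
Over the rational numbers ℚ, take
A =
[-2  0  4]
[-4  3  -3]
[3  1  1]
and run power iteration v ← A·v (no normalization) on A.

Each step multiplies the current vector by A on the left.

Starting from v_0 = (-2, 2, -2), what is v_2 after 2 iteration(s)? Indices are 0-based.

v_0 = (-2, 2, -2).
v_1 = A·v_0 = (-4, 20, -6).
v_2 = A·v_1 = (-16, 94, 2).

v_2 = (-16, 94, 2)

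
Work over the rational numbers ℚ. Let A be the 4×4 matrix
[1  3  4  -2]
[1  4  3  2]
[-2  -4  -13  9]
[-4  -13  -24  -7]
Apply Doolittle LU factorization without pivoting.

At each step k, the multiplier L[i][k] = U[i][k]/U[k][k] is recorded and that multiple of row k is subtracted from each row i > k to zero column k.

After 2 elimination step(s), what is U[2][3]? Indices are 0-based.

Step 1: pivot at (0,0) is 1.
  row1 ← row1 − (1)·row0  ⇒  L[1][0]=1, U row1=(0, 1, -1, 4)
  row2 ← row2 − (-2)·row0  ⇒  L[2][0]=-2, U row2=(0, 2, -5, 5)
  row3 ← row3 − (-4)·row0  ⇒  L[3][0]=-4, U row3=(0, -1, -8, -15)
Step 2: pivot at (1,1) is 1.
  row2 ← row2 − (2)·row1  ⇒  L[2][1]=2, U row2=(0, 0, -3, -3)
  row3 ← row3 − (-1)·row1  ⇒  L[3][1]=-1, U row3=(0, 0, -9, -11)

U[2][3] = -3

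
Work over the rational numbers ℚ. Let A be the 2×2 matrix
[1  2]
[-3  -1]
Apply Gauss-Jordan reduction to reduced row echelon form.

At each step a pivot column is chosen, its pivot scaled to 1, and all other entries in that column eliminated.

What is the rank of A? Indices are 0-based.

rank = 2

[1] R0 /= 1  ⇒  (1, 2)
     R1 -= -3·R0  ⇒  (0, 5)
[2] R1 /= 5  ⇒  (0, 1)
     R0 -= 2·R1  ⇒  (1, 0)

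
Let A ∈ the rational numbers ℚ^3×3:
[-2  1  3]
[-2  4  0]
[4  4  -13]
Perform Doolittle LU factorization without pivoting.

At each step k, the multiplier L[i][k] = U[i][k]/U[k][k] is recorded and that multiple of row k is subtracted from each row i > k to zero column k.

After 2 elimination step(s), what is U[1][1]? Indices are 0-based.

U[1][1] = 3

k=0: U[0][0]=-2
  eliminate (1,0): mult=1, new row 1: (0, 3, -3); set L[1][0]=1
  eliminate (2,0): mult=-2, new row 2: (0, 6, -7); set L[2][0]=-2
k=1: U[1][1]=3
  eliminate (2,1): mult=2, new row 2: (0, 0, -1); set L[2][1]=2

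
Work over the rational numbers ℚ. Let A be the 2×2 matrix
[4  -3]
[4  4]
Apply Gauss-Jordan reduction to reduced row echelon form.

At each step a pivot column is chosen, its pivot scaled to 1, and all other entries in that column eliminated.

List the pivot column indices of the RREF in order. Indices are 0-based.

pivot(0,0)=4: scale R0 → (1, -3/4)
  clear (1,0): R1 −= (4)R0 → (0, 7)
pivot(1,1)=7: scale R1 → (0, 1)
  clear (0,1): R0 −= (-3/4)R1 → (1, 0)

pivot columns: 0, 1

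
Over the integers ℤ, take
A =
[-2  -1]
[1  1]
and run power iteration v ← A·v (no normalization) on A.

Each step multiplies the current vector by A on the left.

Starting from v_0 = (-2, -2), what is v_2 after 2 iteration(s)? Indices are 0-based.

v_0 = (-2, -2).
v_1 = A·v_0 = (6, -4).
v_2 = A·v_1 = (-8, 2).

v_2 = (-8, 2)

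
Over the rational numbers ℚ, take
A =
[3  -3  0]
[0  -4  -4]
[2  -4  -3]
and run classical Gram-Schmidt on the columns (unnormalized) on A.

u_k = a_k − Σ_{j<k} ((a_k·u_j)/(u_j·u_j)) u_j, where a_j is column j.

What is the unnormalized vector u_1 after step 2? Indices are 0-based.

Step 1: u_0 = a_0 = (3, 0, 2).
Step 2: u_1 = a_1 − (-17/13)·u_0 = (12/13, -4, -18/13).

u_1 = (12/13, -4, -18/13)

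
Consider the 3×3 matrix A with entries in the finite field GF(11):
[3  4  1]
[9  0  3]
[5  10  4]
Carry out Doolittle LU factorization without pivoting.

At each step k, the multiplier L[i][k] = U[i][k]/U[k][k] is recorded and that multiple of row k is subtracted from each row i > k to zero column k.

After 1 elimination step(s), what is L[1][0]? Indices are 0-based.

k=0: U[0][0]=3
  eliminate (1,0): mult=3, new row 1: (0, 10, 0); set L[1][0]=3
  eliminate (2,0): mult=9, new row 2: (0, 7, 6); set L[2][0]=9

L[1][0] = 3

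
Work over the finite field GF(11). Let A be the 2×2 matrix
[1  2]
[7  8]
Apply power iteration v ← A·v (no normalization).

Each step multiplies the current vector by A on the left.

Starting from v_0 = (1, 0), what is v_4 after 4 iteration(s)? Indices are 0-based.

v_4 = (6, 7)

v_0 = (1, 0).
v_1 = A·v_0 = (1, 7).
v_2 = A·v_1 = (4, 8).
v_3 = A·v_2 = (9, 4).
v_4 = A·v_3 = (6, 7).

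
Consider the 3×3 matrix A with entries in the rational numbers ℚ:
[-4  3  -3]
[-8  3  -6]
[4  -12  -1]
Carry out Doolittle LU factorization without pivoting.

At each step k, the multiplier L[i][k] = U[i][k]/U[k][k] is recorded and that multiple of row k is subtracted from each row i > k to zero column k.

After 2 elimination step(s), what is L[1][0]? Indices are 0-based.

L[1][0] = 2

Step 1: pivot at (0,0) is -4.
  row1 ← row1 − (2)·row0  ⇒  L[1][0]=2, U row1=(0, -3, 0)
  row2 ← row2 − (-1)·row0  ⇒  L[2][0]=-1, U row2=(0, -9, -4)
Step 2: pivot at (1,1) is -3.
  row2 ← row2 − (3)·row1  ⇒  L[2][1]=3, U row2=(0, 0, -4)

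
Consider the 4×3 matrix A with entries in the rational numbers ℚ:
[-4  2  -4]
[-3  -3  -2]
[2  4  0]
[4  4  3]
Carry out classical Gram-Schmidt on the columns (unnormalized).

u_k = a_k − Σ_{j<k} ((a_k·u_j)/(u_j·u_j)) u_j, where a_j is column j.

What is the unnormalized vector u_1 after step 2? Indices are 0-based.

Step 1: u_0 = a_0 = (-4, -3, 2, 4).
Step 2: u_1 = a_1 − (5/9)·u_0 = (38/9, -4/3, 26/9, 16/9).

u_1 = (38/9, -4/3, 26/9, 16/9)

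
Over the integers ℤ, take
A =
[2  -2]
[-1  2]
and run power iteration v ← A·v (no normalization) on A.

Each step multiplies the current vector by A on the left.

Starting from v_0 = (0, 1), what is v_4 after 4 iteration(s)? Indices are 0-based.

v_0 = (0, 1).
v_1 = A·v_0 = (-2, 2).
v_2 = A·v_1 = (-8, 6).
v_3 = A·v_2 = (-28, 20).
v_4 = A·v_3 = (-96, 68).

v_4 = (-96, 68)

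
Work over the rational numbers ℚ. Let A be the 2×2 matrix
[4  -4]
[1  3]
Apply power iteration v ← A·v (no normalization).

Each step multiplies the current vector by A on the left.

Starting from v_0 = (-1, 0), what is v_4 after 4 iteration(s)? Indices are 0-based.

v_4 = (52, -119)

v_0 = (-1, 0).
v_1 = A·v_0 = (-4, -1).
v_2 = A·v_1 = (-12, -7).
v_3 = A·v_2 = (-20, -33).
v_4 = A·v_3 = (52, -119).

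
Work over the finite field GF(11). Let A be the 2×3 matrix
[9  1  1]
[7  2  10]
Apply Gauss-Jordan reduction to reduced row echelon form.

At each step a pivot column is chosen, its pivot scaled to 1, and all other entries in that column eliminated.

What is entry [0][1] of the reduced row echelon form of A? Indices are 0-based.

step 1: normalize row 0 (÷9) = (1, 5, 5)
  row 1: subtract 7×row0 = (0, 0, 8)
skip col 1 (zero from row 1)
step 2: normalize row 1 (÷8) = (0, 0, 1)
  row 0: subtract 5×row1 = (1, 5, 0)

M[0][1] = 5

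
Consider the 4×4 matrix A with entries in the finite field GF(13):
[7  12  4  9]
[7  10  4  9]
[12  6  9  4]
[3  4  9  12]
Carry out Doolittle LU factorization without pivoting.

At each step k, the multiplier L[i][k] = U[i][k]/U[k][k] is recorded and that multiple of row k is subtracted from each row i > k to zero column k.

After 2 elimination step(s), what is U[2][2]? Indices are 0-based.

U[2][2] = 4

k=0: U[0][0]=7
  eliminate (1,0): mult=1, new row 1: (0, 11, 0, 0); set L[1][0]=1
  eliminate (2,0): mult=11, new row 2: (0, 4, 4, 9); set L[2][0]=11
  eliminate (3,0): mult=6, new row 3: (0, 10, 11, 10); set L[3][0]=6
k=1: U[1][1]=11
  eliminate (2,1): mult=11, new row 2: (0, 0, 4, 9); set L[2][1]=11
  eliminate (3,1): mult=8, new row 3: (0, 0, 11, 10); set L[3][1]=8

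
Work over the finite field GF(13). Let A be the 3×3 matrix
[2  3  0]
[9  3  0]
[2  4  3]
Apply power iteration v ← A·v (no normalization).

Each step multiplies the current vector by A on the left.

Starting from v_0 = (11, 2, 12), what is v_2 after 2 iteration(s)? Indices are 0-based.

v_0 = (11, 2, 12).
v_1 = A·v_0 = (2, 1, 1).
v_2 = A·v_1 = (7, 8, 11).

v_2 = (7, 8, 11)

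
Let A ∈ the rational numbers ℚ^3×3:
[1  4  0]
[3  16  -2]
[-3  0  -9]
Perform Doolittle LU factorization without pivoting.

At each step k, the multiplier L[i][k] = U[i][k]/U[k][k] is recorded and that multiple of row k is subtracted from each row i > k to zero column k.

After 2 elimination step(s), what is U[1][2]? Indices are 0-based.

U[1][2] = -2

Step 1: pivot at (0,0) is 1.
  row1 ← row1 − (3)·row0  ⇒  L[1][0]=3, U row1=(0, 4, -2)
  row2 ← row2 − (-3)·row0  ⇒  L[2][0]=-3, U row2=(0, 12, -9)
Step 2: pivot at (1,1) is 4.
  row2 ← row2 − (3)·row1  ⇒  L[2][1]=3, U row2=(0, 0, -3)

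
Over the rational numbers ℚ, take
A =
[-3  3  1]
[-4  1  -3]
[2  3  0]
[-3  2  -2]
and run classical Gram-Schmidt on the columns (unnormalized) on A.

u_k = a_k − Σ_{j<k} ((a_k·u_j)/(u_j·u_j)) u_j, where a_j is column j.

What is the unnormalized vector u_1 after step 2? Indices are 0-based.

u_1 = (75/38, -7/19, 70/19, 37/38)

Step 1: u_0 = a_0 = (-3, -4, 2, -3).
Step 2: u_1 = a_1 − (-13/38)·u_0 = (75/38, -7/19, 70/19, 37/38).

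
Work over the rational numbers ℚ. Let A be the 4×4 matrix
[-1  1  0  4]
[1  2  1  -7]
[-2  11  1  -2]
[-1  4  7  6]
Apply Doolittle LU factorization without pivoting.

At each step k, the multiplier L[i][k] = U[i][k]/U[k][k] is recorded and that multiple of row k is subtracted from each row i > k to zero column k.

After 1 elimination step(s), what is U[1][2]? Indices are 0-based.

U[1][2] = 1

[col 0] pivot -1
  R1 -= -1*R0 → (0, 3, 1, -3)  (L[1][0] := -1)
  R2 -= 2*R0 → (0, 9, 1, -10)  (L[2][0] := 2)
  R3 -= 1*R0 → (0, 3, 7, 2)  (L[3][0] := 1)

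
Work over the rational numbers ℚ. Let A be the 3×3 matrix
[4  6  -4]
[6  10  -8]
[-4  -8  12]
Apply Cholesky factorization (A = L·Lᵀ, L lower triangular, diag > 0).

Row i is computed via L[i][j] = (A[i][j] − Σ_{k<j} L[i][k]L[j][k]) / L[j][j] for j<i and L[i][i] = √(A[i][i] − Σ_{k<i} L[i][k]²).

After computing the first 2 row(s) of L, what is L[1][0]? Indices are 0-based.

L[1][0] = 3

Step 1: L[0][0] = √(4) = 2.
  L[1][0] = (6) / L[0][0] = 3.
Step 2: L[1][1] = √(1) = 1.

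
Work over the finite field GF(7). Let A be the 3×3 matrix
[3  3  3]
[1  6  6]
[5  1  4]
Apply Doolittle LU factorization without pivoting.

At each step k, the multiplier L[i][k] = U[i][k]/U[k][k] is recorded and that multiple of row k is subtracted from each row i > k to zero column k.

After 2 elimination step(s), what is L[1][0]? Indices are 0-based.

L[1][0] = 5

Step 1: pivot at (0,0) is 3.
  row1 ← row1 − (5)·row0  ⇒  L[1][0]=5, U row1=(0, 5, 5)
  row2 ← row2 − (4)·row0  ⇒  L[2][0]=4, U row2=(0, 3, 6)
Step 2: pivot at (1,1) is 5.
  row2 ← row2 − (2)·row1  ⇒  L[2][1]=2, U row2=(0, 0, 3)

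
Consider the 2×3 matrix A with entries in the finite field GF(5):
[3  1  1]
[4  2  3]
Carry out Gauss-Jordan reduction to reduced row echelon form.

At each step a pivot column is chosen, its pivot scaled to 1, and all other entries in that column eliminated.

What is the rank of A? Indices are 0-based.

pivot(0,0)=3: scale R0 → (1, 2, 2)
  clear (1,0): R1 −= (4)R0 → (0, 4, 0)
pivot(1,1)=4: scale R1 → (0, 1, 0)
  clear (0,1): R0 −= (2)R1 → (1, 0, 2)

rank = 2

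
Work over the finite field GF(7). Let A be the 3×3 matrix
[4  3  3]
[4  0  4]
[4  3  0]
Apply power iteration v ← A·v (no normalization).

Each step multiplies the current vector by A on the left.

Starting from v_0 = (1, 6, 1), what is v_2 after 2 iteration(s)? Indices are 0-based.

v_2 = (1, 6, 5)

v_0 = (1, 6, 1).
v_1 = A·v_0 = (4, 1, 1).
v_2 = A·v_1 = (1, 6, 5).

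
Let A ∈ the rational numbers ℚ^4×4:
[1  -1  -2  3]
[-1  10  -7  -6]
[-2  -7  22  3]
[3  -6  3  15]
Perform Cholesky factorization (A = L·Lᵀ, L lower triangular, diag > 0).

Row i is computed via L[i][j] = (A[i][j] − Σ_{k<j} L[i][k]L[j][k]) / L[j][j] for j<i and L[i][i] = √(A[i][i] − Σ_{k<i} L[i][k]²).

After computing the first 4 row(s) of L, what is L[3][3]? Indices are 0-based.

L[3][3] = 1

Step 1: L[0][0] = √(1) = 1.
  L[1][0] = (-1) / L[0][0] = -1.
Step 2: L[1][1] = √(9) = 3.
  L[2][0] = (-2) / L[0][0] = -2.
  L[2][1] = (-9) / L[1][1] = -3.
Step 3: L[2][2] = √(9) = 3.
  L[3][0] = (3) / L[0][0] = 3.
  L[3][1] = (-3) / L[1][1] = -1.
  L[3][2] = (6) / L[2][2] = 2.
Step 4: L[3][3] = √(1) = 1.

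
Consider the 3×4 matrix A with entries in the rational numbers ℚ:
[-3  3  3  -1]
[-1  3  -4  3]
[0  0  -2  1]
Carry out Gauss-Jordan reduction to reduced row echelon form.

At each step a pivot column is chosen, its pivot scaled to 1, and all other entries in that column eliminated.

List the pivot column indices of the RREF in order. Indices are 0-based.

[1] R0 /= -3  ⇒  (1, -1, -1, 1/3)
     R1 -= -1·R0  ⇒  (0, 2, -5, 10/3)
[2] R1 /= 2  ⇒  (0, 1, -5/2, 5/3)
     R0 -= -1·R1  ⇒  (1, 0, -7/2, 2)
[3] R2 /= -2  ⇒  (0, 0, 1, -1/2)
     R0 -= -7/2·R2  ⇒  (1, 0, 0, 1/4)
     R1 -= -5/2·R2  ⇒  (0, 1, 0, 5/12)

pivot columns: 0, 1, 2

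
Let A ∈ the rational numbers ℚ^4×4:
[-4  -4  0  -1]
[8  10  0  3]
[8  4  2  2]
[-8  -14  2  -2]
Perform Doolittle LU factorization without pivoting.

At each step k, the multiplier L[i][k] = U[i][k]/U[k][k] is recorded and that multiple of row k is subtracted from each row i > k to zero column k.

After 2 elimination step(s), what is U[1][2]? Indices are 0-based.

U[1][2] = 0

[col 0] pivot -4
  R1 -= -2*R0 → (0, 2, 0, 1)  (L[1][0] := -2)
  R2 -= -2*R0 → (0, -4, 2, 0)  (L[2][0] := -2)
  R3 -= 2*R0 → (0, -6, 2, 0)  (L[3][0] := 2)
[col 1] pivot 2
  R2 -= -2*R1 → (0, 0, 2, 2)  (L[2][1] := -2)
  R3 -= -3*R1 → (0, 0, 2, 3)  (L[3][1] := -3)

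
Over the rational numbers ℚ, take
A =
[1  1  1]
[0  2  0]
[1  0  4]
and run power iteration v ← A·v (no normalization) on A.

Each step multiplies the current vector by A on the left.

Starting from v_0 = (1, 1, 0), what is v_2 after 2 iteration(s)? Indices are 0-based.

v_0 = (1, 1, 0).
v_1 = A·v_0 = (2, 2, 1).
v_2 = A·v_1 = (5, 4, 6).

v_2 = (5, 4, 6)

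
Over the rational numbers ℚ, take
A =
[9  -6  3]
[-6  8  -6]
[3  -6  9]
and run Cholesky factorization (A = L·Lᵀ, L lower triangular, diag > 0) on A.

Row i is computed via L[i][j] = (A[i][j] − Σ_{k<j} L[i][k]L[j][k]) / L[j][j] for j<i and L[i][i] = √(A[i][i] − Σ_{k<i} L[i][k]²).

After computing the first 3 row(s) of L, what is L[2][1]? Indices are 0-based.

L[2][1] = -2

Step 1: L[0][0] = √(9) = 3.
  L[1][0] = (-6) / L[0][0] = -2.
Step 2: L[1][1] = √(4) = 2.
  L[2][0] = (3) / L[0][0] = 1.
  L[2][1] = (-4) / L[1][1] = -2.
Step 3: L[2][2] = √(4) = 2.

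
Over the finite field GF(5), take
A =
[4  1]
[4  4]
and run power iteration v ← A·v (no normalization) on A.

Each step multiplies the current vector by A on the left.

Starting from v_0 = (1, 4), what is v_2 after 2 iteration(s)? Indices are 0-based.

v_0 = (1, 4).
v_1 = A·v_0 = (3, 0).
v_2 = A·v_1 = (2, 2).

v_2 = (2, 2)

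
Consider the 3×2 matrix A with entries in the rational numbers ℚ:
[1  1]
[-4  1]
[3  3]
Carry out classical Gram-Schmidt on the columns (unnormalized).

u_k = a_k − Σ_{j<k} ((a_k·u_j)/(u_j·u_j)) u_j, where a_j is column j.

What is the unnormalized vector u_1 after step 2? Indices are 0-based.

u_1 = (10/13, 25/13, 30/13)

Step 1: u_0 = a_0 = (1, -4, 3).
Step 2: u_1 = a_1 − (3/13)·u_0 = (10/13, 25/13, 30/13).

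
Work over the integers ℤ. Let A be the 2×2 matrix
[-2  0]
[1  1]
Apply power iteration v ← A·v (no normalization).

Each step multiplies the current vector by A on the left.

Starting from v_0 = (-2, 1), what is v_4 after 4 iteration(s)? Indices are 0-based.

v_0 = (-2, 1).
v_1 = A·v_0 = (4, -1).
v_2 = A·v_1 = (-8, 3).
v_3 = A·v_2 = (16, -5).
v_4 = A·v_3 = (-32, 11).

v_4 = (-32, 11)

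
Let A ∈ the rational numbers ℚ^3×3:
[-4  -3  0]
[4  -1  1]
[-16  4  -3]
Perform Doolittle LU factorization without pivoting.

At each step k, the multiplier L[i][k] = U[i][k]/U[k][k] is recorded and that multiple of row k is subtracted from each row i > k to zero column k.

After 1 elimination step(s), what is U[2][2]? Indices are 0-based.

k=0: U[0][0]=-4
  eliminate (1,0): mult=-1, new row 1: (0, -4, 1); set L[1][0]=-1
  eliminate (2,0): mult=4, new row 2: (0, 16, -3); set L[2][0]=4

U[2][2] = -3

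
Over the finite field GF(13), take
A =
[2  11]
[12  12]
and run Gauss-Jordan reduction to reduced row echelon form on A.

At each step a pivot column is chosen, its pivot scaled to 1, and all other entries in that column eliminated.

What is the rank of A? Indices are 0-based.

rank = 2

pivot(0,0)=2: scale R0 → (1, 12)
  clear (1,0): R1 −= (12)R0 → (0, 11)
pivot(1,1)=11: scale R1 → (0, 1)
  clear (0,1): R0 −= (12)R1 → (1, 0)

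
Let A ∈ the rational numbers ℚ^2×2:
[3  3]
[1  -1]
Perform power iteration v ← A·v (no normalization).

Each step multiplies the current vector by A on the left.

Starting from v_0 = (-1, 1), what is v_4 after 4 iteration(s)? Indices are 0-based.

v_0 = (-1, 1).
v_1 = A·v_0 = (0, -2).
v_2 = A·v_1 = (-6, 2).
v_3 = A·v_2 = (-12, -8).
v_4 = A·v_3 = (-60, -4).

v_4 = (-60, -4)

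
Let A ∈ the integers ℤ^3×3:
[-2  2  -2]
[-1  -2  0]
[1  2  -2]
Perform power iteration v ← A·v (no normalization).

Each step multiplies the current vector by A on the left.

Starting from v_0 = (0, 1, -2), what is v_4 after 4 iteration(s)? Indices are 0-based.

v_0 = (0, 1, -2).
v_1 = A·v_0 = (6, -2, 6).
v_2 = A·v_1 = (-28, -2, -10).
v_3 = A·v_2 = (72, 32, -12).
v_4 = A·v_3 = (-56, -136, 160).

v_4 = (-56, -136, 160)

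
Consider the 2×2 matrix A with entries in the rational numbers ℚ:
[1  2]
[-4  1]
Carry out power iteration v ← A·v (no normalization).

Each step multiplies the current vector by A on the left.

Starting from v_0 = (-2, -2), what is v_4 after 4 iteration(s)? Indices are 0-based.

v_0 = (-2, -2).
v_1 = A·v_0 = (-6, 6).
v_2 = A·v_1 = (6, 30).
v_3 = A·v_2 = (66, 6).
v_4 = A·v_3 = (78, -258).

v_4 = (78, -258)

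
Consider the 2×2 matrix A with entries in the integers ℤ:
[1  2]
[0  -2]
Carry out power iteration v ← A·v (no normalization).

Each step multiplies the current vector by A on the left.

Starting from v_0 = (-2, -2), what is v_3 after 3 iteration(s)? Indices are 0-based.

v_0 = (-2, -2).
v_1 = A·v_0 = (-6, 4).
v_2 = A·v_1 = (2, -8).
v_3 = A·v_2 = (-14, 16).

v_3 = (-14, 16)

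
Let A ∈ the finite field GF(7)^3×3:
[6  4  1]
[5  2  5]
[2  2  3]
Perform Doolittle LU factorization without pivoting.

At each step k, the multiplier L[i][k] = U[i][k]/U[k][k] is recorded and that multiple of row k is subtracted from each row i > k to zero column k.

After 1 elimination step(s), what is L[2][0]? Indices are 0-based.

L[2][0] = 5

Step 1: pivot at (0,0) is 6.
  row1 ← row1 − (2)·row0  ⇒  L[1][0]=2, U row1=(0, 1, 3)
  row2 ← row2 − (5)·row0  ⇒  L[2][0]=5, U row2=(0, 3, 5)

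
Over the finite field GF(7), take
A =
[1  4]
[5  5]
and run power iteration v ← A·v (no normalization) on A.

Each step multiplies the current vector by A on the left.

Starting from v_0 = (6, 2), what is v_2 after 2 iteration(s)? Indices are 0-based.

v_2 = (6, 4)

v_0 = (6, 2).
v_1 = A·v_0 = (0, 5).
v_2 = A·v_1 = (6, 4).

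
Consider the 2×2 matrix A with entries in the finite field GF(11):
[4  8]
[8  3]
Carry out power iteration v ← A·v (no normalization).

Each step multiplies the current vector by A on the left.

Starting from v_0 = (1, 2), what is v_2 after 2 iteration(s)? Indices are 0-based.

v_0 = (1, 2).
v_1 = A·v_0 = (9, 3).
v_2 = A·v_1 = (5, 4).

v_2 = (5, 4)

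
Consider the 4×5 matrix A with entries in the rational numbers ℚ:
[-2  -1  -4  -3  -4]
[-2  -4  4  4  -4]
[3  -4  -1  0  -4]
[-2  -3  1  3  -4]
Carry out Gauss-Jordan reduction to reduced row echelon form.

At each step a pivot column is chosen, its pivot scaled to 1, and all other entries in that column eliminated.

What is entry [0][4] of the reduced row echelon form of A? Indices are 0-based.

M[0][4] = 6/13

step 1: normalize row 0 (÷-2) = (1, 1/2, 2, 3/2, 2)
  row 1: subtract -2×row0 = (0, -3, 8, 7, 0)
  row 2: subtract 3×row0 = (0, -11/2, -7, -9/2, -10)
  row 3: subtract -2×row0 = (0, -2, 5, 6, 0)
step 2: normalize row 1 (÷-3) = (0, 1, -8/3, -7/3, 0)
  row 0: subtract 1/2×row1 = (1, 0, 10/3, 8/3, 2)
  row 2: subtract -11/2×row1 = (0, 0, -65/3, -52/3, -10)
  row 3: subtract -2×row1 = (0, 0, -1/3, 4/3, 0)
step 3: normalize row 2 (÷-65/3) = (0, 0, 1, 4/5, 6/13)
  row 0: subtract 10/3×row2 = (1, 0, 0, 0, 6/13)
  row 1: subtract -8/3×row2 = (0, 1, 0, -1/5, 16/13)
  row 3: subtract -1/3×row2 = (0, 0, 0, 8/5, 2/13)
step 4: normalize row 3 (÷8/5) = (0, 0, 0, 1, 5/52)
  row 1: subtract -1/5×row3 = (0, 1, 0, 0, 5/4)
  row 2: subtract 4/5×row3 = (0, 0, 1, 0, 5/13)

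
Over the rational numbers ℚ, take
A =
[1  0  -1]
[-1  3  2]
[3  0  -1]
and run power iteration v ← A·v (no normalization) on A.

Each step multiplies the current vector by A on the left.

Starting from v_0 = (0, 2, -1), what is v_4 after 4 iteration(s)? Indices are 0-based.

v_0 = (0, 2, -1).
v_1 = A·v_0 = (1, 4, 1).
v_2 = A·v_1 = (0, 13, 2).
v_3 = A·v_2 = (-2, 43, -2).
v_4 = A·v_3 = (0, 127, -4).

v_4 = (0, 127, -4)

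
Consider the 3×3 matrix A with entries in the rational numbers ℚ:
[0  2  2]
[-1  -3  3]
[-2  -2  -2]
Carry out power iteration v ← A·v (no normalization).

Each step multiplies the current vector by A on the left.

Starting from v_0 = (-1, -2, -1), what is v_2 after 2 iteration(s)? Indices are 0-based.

v_2 = (24, 18, -12)

v_0 = (-1, -2, -1).
v_1 = A·v_0 = (-6, 4, 8).
v_2 = A·v_1 = (24, 18, -12).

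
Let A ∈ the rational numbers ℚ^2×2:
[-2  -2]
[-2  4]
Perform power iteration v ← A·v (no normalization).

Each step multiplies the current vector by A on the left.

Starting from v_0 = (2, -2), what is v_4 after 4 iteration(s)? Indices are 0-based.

v_4 = (384, -1056)

v_0 = (2, -2).
v_1 = A·v_0 = (0, -12).
v_2 = A·v_1 = (24, -48).
v_3 = A·v_2 = (48, -240).
v_4 = A·v_3 = (384, -1056).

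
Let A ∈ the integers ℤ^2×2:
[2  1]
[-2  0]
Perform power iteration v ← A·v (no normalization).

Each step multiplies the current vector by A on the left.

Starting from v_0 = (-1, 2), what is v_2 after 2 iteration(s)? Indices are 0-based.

v_2 = (2, 0)

v_0 = (-1, 2).
v_1 = A·v_0 = (0, 2).
v_2 = A·v_1 = (2, 0).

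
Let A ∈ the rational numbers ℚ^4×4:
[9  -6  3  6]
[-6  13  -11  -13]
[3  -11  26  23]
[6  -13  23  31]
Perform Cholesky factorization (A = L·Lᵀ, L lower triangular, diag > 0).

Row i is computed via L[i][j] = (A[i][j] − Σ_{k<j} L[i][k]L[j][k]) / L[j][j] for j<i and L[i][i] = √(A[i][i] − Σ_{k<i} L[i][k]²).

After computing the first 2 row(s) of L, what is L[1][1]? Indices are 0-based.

Step 1: L[0][0] = √(9) = 3.
  L[1][0] = (-6) / L[0][0] = -2.
Step 2: L[1][1] = √(9) = 3.

L[1][1] = 3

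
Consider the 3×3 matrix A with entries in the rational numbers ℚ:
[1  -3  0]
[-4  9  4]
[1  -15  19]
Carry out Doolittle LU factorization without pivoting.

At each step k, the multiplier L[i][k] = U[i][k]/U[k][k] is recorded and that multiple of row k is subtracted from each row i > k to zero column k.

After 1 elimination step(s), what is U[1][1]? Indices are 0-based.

Step 1: pivot at (0,0) is 1.
  row1 ← row1 − (-4)·row0  ⇒  L[1][0]=-4, U row1=(0, -3, 4)
  row2 ← row2 − (1)·row0  ⇒  L[2][0]=1, U row2=(0, -12, 19)

U[1][1] = -3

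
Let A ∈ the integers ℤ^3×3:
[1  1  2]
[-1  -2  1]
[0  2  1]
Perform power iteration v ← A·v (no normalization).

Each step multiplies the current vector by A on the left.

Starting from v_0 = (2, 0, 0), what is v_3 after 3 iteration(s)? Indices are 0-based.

v_0 = (2, 0, 0).
v_1 = A·v_0 = (2, -2, 0).
v_2 = A·v_1 = (0, 2, -4).
v_3 = A·v_2 = (-6, -8, 0).

v_3 = (-6, -8, 0)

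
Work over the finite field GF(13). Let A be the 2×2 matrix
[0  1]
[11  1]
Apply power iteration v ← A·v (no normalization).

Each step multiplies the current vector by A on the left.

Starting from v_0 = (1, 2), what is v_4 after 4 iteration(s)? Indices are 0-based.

v_4 = (9, 4)

v_0 = (1, 2).
v_1 = A·v_0 = (2, 0).
v_2 = A·v_1 = (0, 9).
v_3 = A·v_2 = (9, 9).
v_4 = A·v_3 = (9, 4).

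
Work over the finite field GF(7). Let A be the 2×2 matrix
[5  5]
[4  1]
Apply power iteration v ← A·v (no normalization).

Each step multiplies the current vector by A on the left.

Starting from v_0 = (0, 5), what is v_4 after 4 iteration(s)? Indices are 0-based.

v_4 = (2, 2)

v_0 = (0, 5).
v_1 = A·v_0 = (4, 5).
v_2 = A·v_1 = (3, 0).
v_3 = A·v_2 = (1, 5).
v_4 = A·v_3 = (2, 2).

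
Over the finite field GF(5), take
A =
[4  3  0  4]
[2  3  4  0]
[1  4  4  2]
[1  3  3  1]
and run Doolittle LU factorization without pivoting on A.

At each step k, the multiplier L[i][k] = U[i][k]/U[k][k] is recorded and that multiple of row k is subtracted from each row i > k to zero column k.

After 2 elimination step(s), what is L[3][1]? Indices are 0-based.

L[3][1] = 4

[col 0] pivot 4
  R1 -= 3*R0 → (0, 4, 4, 3)  (L[1][0] := 3)
  R2 -= 4*R0 → (0, 2, 4, 1)  (L[2][0] := 4)
  R3 -= 4*R0 → (0, 1, 3, 0)  (L[3][0] := 4)
[col 1] pivot 4
  R2 -= 3*R1 → (0, 0, 2, 2)  (L[2][1] := 3)
  R3 -= 4*R1 → (0, 0, 2, 3)  (L[3][1] := 4)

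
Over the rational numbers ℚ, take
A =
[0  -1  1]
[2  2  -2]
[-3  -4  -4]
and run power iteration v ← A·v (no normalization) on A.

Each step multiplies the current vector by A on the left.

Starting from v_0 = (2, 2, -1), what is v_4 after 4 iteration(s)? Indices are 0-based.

v_4 = (-122, 194, 483)

v_0 = (2, 2, -1).
v_1 = A·v_0 = (-3, 10, -10).
v_2 = A·v_1 = (-20, 34, 9).
v_3 = A·v_2 = (-25, 10, -112).
v_4 = A·v_3 = (-122, 194, 483).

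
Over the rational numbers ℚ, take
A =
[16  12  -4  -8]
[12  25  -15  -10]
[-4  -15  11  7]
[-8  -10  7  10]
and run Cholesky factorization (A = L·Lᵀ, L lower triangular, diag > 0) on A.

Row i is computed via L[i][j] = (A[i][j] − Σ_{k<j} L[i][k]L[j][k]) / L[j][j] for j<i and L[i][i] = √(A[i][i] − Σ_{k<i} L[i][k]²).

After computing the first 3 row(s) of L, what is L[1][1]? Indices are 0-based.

Step 1: L[0][0] = √(16) = 4.
  L[1][0] = (12) / L[0][0] = 3.
Step 2: L[1][1] = √(16) = 4.
  L[2][0] = (-4) / L[0][0] = -1.
  L[2][1] = (-12) / L[1][1] = -3.
Step 3: L[2][2] = √(1) = 1.

L[1][1] = 4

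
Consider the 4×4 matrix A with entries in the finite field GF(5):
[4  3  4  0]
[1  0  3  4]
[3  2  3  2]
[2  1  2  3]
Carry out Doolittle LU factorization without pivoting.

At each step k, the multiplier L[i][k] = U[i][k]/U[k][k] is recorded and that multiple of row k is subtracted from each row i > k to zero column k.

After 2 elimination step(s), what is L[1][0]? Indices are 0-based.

L[1][0] = 4

k=0: U[0][0]=4
  eliminate (1,0): mult=4, new row 1: (0, 3, 2, 4); set L[1][0]=4
  eliminate (2,0): mult=2, new row 2: (0, 1, 0, 2); set L[2][0]=2
  eliminate (3,0): mult=3, new row 3: (0, 2, 0, 3); set L[3][0]=3
k=1: U[1][1]=3
  eliminate (2,1): mult=2, new row 2: (0, 0, 1, 4); set L[2][1]=2
  eliminate (3,1): mult=4, new row 3: (0, 0, 2, 2); set L[3][1]=4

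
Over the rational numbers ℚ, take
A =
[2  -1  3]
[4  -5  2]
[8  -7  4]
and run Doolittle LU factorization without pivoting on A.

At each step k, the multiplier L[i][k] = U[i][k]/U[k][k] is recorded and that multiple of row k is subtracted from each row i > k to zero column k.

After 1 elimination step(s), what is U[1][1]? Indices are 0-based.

k=0: U[0][0]=2
  eliminate (1,0): mult=2, new row 1: (0, -3, -4); set L[1][0]=2
  eliminate (2,0): mult=4, new row 2: (0, -3, -8); set L[2][0]=4

U[1][1] = -3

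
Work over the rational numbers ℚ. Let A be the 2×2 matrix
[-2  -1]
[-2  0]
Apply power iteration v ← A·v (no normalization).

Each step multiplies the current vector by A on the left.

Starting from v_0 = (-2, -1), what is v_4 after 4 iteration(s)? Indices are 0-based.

v_4 = (-104, -76)

v_0 = (-2, -1).
v_1 = A·v_0 = (5, 4).
v_2 = A·v_1 = (-14, -10).
v_3 = A·v_2 = (38, 28).
v_4 = A·v_3 = (-104, -76).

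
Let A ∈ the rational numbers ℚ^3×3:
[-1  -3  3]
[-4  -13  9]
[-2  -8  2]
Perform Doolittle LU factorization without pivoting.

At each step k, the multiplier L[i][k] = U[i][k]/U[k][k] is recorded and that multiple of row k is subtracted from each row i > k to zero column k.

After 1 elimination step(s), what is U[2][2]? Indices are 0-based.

k=0: U[0][0]=-1
  eliminate (1,0): mult=4, new row 1: (0, -1, -3); set L[1][0]=4
  eliminate (2,0): mult=2, new row 2: (0, -2, -4); set L[2][0]=2

U[2][2] = -4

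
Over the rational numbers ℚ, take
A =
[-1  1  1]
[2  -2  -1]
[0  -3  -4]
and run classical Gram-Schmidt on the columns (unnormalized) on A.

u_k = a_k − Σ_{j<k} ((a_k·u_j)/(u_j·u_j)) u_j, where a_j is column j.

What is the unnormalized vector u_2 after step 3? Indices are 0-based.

Step 1: u_0 = a_0 = (-1, 2, 0).
Step 2: u_1 = a_1 − (-1)·u_0 = (0, 0, -3).
Step 3: u_2 = a_2 − (-3/5)·u_0 − (4/3)·u_1 = (2/5, 1/5, 0).

u_2 = (2/5, 1/5, 0)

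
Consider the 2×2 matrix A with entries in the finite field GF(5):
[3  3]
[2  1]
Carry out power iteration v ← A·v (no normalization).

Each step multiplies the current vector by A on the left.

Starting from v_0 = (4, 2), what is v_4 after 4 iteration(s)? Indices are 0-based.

v_4 = (2, 4)

v_0 = (4, 2).
v_1 = A·v_0 = (3, 0).
v_2 = A·v_1 = (4, 1).
v_3 = A·v_2 = (0, 4).
v_4 = A·v_3 = (2, 4).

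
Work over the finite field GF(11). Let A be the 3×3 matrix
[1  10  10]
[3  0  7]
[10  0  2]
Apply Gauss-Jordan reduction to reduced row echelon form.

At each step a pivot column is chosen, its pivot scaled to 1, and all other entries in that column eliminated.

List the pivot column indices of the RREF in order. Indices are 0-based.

pivot columns: 0, 1, 2

step 1: normalize row 0 (÷1) = (1, 10, 10)
  row 1: subtract 3×row0 = (0, 3, 10)
  row 2: subtract 10×row0 = (0, 10, 1)
step 2: normalize row 1 (÷3) = (0, 1, 7)
  row 0: subtract 10×row1 = (1, 0, 6)
  row 2: subtract 10×row1 = (0, 0, 8)
step 3: normalize row 2 (÷8) = (0, 0, 1)
  row 0: subtract 6×row2 = (1, 0, 0)
  row 1: subtract 7×row2 = (0, 1, 0)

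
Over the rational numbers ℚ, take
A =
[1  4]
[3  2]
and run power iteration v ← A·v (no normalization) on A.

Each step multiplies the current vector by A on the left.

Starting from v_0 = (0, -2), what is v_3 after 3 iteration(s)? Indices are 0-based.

v_0 = (0, -2).
v_1 = A·v_0 = (-8, -4).
v_2 = A·v_1 = (-24, -32).
v_3 = A·v_2 = (-152, -136).

v_3 = (-152, -136)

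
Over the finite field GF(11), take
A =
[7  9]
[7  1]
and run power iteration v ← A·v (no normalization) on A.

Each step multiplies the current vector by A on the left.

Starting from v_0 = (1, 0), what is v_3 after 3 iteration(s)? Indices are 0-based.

v_0 = (1, 0).
v_1 = A·v_0 = (7, 7).
v_2 = A·v_1 = (2, 1).
v_3 = A·v_2 = (1, 4).

v_3 = (1, 4)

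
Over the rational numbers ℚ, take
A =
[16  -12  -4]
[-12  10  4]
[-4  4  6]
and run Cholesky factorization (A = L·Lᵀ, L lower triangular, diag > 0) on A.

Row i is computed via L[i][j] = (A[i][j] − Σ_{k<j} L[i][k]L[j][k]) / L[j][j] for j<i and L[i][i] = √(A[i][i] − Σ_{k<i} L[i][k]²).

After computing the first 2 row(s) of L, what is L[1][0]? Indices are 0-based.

L[1][0] = -3

Step 1: L[0][0] = √(16) = 4.
  L[1][0] = (-12) / L[0][0] = -3.
Step 2: L[1][1] = √(1) = 1.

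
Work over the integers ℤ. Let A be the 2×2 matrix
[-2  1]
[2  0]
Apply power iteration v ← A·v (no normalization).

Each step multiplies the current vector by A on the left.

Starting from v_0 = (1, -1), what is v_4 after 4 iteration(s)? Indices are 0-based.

v_4 = (60, -44)

v_0 = (1, -1).
v_1 = A·v_0 = (-3, 2).
v_2 = A·v_1 = (8, -6).
v_3 = A·v_2 = (-22, 16).
v_4 = A·v_3 = (60, -44).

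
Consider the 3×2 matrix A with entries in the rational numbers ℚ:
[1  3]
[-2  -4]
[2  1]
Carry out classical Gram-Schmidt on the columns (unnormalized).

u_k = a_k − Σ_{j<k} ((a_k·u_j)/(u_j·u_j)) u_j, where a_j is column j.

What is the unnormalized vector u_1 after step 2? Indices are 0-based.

u_1 = (14/9, -10/9, -17/9)

Step 1: u_0 = a_0 = (1, -2, 2).
Step 2: u_1 = a_1 − (13/9)·u_0 = (14/9, -10/9, -17/9).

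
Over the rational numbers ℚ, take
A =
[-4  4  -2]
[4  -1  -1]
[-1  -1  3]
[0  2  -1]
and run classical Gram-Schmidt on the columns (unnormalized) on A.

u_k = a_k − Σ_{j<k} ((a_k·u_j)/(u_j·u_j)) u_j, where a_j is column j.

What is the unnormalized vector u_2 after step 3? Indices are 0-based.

Step 1: u_0 = a_0 = (-4, 4, -1, 0).
Step 2: u_1 = a_1 − (-19/33)·u_0 = (56/33, 43/33, -52/33, 2).
Step 3: u_2 = a_2 − (1/33)·u_0 − (-377/365)·u_1 = (-46/365, 82/365, 512/365, 389/365).

u_2 = (-46/365, 82/365, 512/365, 389/365)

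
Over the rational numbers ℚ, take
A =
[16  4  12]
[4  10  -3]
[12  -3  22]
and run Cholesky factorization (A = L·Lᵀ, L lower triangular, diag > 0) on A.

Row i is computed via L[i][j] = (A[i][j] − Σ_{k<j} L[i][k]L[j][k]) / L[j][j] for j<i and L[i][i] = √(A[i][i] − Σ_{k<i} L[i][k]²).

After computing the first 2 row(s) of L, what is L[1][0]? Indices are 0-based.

L[1][0] = 1

Step 1: L[0][0] = √(16) = 4.
  L[1][0] = (4) / L[0][0] = 1.
Step 2: L[1][1] = √(9) = 3.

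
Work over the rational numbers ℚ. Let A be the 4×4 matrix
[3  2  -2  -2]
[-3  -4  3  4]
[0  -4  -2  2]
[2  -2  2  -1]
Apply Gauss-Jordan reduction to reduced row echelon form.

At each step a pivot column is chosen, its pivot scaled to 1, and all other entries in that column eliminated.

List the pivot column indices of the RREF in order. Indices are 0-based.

pivot columns: 0, 1, 2, 3

[1] R0 /= 3  ⇒  (1, 2/3, -2/3, -2/3)
     R1 -= -3·R0  ⇒  (0, -2, 1, 2)
     R3 -= 2·R0  ⇒  (0, -10/3, 10/3, 1/3)
[2] R1 /= -2  ⇒  (0, 1, -1/2, -1)
     R0 -= 2/3·R1  ⇒  (1, 0, -1/3, 0)
     R2 -= -4·R1  ⇒  (0, 0, -4, -2)
     R3 -= -10/3·R1  ⇒  (0, 0, 5/3, -3)
[3] R2 /= -4  ⇒  (0, 0, 1, 1/2)
     R0 -= -1/3·R2  ⇒  (1, 0, 0, 1/6)
     R1 -= -1/2·R2  ⇒  (0, 1, 0, -3/4)
     R3 -= 5/3·R2  ⇒  (0, 0, 0, -23/6)
[4] R3 /= -23/6  ⇒  (0, 0, 0, 1)
     R0 -= 1/6·R3  ⇒  (1, 0, 0, 0)
     R1 -= -3/4·R3  ⇒  (0, 1, 0, 0)
     R2 -= 1/2·R3  ⇒  (0, 0, 1, 0)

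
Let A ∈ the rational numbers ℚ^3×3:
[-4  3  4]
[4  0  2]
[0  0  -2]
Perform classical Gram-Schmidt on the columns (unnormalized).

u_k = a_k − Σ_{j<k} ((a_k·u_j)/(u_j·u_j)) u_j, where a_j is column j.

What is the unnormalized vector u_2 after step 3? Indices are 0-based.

Step 1: u_0 = a_0 = (-4, 4, 0).
Step 2: u_1 = a_1 − (-3/8)·u_0 = (3/2, 3/2, 0).
Step 3: u_2 = a_2 − (-1/4)·u_0 − (2)·u_1 = (0, 0, -2).

u_2 = (0, 0, -2)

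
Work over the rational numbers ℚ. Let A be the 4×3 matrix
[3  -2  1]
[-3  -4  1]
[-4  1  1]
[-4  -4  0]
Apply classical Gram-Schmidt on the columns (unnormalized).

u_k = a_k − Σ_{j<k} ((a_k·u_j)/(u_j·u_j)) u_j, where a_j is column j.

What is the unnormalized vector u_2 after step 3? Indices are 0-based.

Step 1: u_0 = a_0 = (3, -3, -4, -4).
Step 2: u_1 = a_1 − (9/25)·u_0 = (-77/25, -73/25, 61/25, -64/25).
Step 3: u_2 = a_2 − (-2/25)·u_0 − (-89/763)·u_1 = (96/109, 320/763, 736/763, -472/763).

u_2 = (96/109, 320/763, 736/763, -472/763)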